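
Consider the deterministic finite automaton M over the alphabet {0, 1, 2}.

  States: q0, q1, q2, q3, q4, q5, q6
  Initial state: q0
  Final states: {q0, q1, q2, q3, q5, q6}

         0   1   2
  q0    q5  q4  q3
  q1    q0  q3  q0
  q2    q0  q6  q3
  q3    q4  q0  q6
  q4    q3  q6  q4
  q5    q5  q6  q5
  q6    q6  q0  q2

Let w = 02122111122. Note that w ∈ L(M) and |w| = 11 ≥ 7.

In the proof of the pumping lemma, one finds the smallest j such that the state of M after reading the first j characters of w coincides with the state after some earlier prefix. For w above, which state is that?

Run of M on w = 0 2 1 2 2 1 1 1 1 2 2:
  step 0: q0  (start)
  step 1: q5  (read 0: q0→q5)
  step 2: q5  (read 2: q5→q5)   ← first repeat (q5 seen earlier)
  step 3: q6  (read 1: q5→q6)
  step 4: q2  (read 2: q6→q2)
  step 5: q3  (read 2: q2→q3)
  step 6: q0  (read 1: q3→q0)
  step 7: q4  (read 1: q0→q4)
  step 8: q6  (read 1: q4→q6)
  step 9: q0  (read 1: q6→q0)
  step 10: q3  (read 2: q0→q3)
  step 11: q6  (read 2: q3→q6)

The earliest repeat is at step j = 2: M is in q5, which it already visited at step i = 1.
Since M has 7 states, any run of length ≥ 7 visits 7+1 states, so by pigeonhole some state repeats within the first 7 steps — that repeat gives the pumpable loop.

q5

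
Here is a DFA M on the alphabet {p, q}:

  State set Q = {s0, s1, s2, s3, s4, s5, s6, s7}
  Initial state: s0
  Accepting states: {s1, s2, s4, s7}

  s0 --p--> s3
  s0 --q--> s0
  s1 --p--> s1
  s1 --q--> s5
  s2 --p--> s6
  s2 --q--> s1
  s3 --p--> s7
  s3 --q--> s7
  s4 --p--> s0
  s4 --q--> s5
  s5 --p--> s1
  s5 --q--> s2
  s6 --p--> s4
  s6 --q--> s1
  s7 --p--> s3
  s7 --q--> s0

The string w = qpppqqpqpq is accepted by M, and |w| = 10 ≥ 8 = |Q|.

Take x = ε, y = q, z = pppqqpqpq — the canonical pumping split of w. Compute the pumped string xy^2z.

xy^2z = ε·q·q·pppqqpqpq = qqpppqqpqpq.
Reading y = q takes M from s0 back to s0, so after x·y·y the machine is still in s0, and z then leads to the accepting state s7. Hence qqpppqqpqpq ∈ L(M).

qqpppqqpqpq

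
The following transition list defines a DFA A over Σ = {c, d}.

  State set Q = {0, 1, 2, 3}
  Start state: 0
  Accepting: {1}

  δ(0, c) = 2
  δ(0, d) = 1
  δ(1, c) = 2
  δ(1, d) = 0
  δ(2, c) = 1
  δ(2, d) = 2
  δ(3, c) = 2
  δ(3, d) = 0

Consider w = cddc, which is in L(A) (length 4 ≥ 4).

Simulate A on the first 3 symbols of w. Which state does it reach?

State sequence: 0 -c-> 2 -d-> 2 -d-> 2

After reading 3 characters, A is in state 2.
(This kind of state-tracing is the core of the pumping-lemma construction: with 4 states, pigeonhole forces a repeat within the first 4 steps.)

2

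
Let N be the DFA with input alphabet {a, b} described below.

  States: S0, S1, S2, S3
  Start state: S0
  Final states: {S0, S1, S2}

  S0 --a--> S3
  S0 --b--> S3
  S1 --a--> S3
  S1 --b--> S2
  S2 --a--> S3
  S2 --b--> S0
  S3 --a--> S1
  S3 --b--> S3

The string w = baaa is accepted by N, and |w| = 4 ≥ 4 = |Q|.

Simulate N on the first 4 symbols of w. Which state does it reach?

State sequence: S0 -b-> S3 -a-> S1 -a-> S3 -a-> S1

After reading 4 characters, N is in state S1.

S1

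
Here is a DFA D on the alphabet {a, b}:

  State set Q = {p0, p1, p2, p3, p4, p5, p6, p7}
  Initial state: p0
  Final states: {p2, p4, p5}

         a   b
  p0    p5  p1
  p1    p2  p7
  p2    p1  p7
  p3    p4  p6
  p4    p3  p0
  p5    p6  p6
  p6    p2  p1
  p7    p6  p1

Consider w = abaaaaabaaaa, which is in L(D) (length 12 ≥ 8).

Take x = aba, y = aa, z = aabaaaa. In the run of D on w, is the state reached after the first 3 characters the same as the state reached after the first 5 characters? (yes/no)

yes

State sequence: p0 -a-> p5 -b-> p6 -a-> p2 -a-> p1 -a-> p2

After x (step 3): p2. After xy (step 5): p2.
They match, so y = aa drives D around a cycle from p2 back to itself; pumping y any number of times keeps D in p2 before reading z, and xyⁱz ∈ L(D) for every i ≥ 0.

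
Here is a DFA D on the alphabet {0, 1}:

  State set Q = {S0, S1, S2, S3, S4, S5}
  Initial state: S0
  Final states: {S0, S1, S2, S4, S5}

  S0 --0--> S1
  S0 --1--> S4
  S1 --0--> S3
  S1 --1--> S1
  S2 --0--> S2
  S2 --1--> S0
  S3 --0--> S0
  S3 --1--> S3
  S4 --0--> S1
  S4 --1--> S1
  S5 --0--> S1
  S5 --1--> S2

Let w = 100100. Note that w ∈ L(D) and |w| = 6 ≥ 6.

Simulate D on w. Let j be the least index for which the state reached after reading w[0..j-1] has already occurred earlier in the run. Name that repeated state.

S3

State sequence: S0 -1-> S4 -0-> S1 -0-> S3 -1-> S3 -0-> S0 -0-> S1
First repeat at step 4: S3 was already visited.

The earliest repeat is at step j = 4: D is in S3, which it already visited at step i = 3.
With |Q| = 6, pigeonhole forces a state repeat no later than step 6; the substring read between the first and second visits to that state can be pumped.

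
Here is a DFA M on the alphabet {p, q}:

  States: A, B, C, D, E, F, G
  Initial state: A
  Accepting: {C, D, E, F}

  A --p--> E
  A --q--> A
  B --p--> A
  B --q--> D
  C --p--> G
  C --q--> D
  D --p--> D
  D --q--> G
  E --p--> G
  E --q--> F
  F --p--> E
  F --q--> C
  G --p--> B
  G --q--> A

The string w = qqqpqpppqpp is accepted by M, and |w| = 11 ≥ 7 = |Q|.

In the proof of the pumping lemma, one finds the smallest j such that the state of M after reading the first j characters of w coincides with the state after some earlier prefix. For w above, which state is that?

State sequence: A -q-> A -q-> A -q-> A -p-> E -q-> F -p-> E -p-> G -p-> B -q-> D -p-> D -p-> D
First repeat at step 1: A was already visited.

The earliest repeat is at step j = 1: M is in A, which it already visited at step i = 0.
The DFA has 7 states, so the proof of the pumping lemma guarantees a repeated state among the first 7+1 visited; the segment between the two visits is the pumpable y.

A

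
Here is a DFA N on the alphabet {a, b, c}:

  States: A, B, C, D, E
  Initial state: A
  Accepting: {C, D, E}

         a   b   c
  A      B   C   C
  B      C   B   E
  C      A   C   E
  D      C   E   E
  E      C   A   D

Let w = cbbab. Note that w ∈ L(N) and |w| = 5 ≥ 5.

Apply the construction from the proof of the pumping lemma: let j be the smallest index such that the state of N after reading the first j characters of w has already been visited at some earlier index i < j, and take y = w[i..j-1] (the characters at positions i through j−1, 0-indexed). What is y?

Run of N on w = c b b a b:
  step 0: A  (start)
  step 1: C  (read c: A→C)
  step 2: C  (read b: C→C)   ← first repeat (C seen earlier)
  step 3: C  (read b: C→C)
  step 4: A  (read a: C→A)
  step 5: C  (read b: A→C)

So i = 1, j = 2, giving x = w[0:1] = c, y = w[1:2] = b, z = w[2:5] = bab.
Check: |xy| = 2 ≤ 5 and |y| = 1 ≥ 1. Reading y takes N from C back to C, so every xyⁱz is accepted.
The DFA has 5 states, so the proof of the pumping lemma guarantees a repeated state among the first 5+1 visited; the segment between the two visits is the pumpable y.

b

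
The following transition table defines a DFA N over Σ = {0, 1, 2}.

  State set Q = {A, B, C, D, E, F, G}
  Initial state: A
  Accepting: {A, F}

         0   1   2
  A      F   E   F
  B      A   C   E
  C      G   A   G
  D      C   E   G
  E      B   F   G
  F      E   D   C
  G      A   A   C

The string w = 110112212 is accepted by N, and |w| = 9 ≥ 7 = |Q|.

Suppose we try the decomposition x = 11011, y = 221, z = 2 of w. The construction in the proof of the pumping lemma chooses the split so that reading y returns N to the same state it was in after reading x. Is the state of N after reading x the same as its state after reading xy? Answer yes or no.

no

Run of N on the first 8 characters of w = 1 1 0 1 1 2 2 1:
  step 0: A  (start)
  step 1: E  (read 1: A→E)
  step 2: F  (read 1: E→F)
  step 3: E  (read 0: F→E)
  step 4: F  (read 1: E→F)
  step 5: D  (read 1: F→D)
  step 6: G  (read 2: D→G)
  step 7: C  (read 2: G→C)
  step 8: A  (read 1: C→A)

After x (step 5): D. After xy (step 8): A.
They differ (D ≠ A), so y is not a cycle from the state after x; this split is not the one the pumping-lemma construction produces, and pumping y need not keep the string in L(N).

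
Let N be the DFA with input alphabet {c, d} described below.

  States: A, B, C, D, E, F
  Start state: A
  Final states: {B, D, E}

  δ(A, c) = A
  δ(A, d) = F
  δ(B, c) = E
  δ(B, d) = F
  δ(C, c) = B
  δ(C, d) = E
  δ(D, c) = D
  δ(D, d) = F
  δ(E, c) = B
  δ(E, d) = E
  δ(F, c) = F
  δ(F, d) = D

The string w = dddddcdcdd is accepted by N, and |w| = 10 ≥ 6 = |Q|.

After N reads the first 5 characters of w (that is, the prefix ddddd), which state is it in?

F

State sequence: A -d-> F -d-> D -d-> F -d-> D -d-> F

After reading 5 characters, N is in state F.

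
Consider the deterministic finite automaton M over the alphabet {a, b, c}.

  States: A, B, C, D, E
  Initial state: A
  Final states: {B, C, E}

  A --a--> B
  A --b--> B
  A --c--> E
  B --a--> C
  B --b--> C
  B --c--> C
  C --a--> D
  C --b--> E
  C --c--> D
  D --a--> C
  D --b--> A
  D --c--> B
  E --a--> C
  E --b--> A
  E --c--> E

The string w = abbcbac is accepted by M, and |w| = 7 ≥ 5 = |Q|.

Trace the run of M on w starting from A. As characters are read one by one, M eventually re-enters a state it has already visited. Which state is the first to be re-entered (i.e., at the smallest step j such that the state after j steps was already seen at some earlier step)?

Run of M on w = a b b c b a c:
  step 0: A  (start)
  step 1: B  (read a: A→B)
  step 2: C  (read b: B→C)
  step 3: E  (read b: C→E)
  step 4: E  (read c: E→E)   ← first repeat (E seen earlier)
  step 5: A  (read b: E→A)
  step 6: B  (read a: A→B)
  step 7: C  (read c: B→C)

The earliest repeat is at step j = 4: M is in E, which it already visited at step i = 3.
The DFA has 5 states, so the proof of the pumping lemma guarantees a repeated state among the first 5+1 visited; the segment between the two visits is the pumpable y.

E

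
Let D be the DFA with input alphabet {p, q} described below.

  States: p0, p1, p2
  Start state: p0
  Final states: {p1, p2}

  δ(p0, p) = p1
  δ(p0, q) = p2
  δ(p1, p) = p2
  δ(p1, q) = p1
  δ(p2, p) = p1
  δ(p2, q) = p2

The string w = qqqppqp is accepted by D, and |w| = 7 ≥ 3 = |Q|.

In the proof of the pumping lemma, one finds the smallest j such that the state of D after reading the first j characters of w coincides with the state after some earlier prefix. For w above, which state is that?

State sequence: p0 -q-> p2 -q-> p2 -q-> p2 -p-> p1 -p-> p2 -q-> p2 -p-> p1
First repeat at step 2: p2 was already visited.

The earliest repeat is at step j = 2: D is in p2, which it already visited at step i = 1.
With |Q| = 3, pigeonhole forces a state repeat no later than step 3; the substring read between the first and second visits to that state can be pumped.

p2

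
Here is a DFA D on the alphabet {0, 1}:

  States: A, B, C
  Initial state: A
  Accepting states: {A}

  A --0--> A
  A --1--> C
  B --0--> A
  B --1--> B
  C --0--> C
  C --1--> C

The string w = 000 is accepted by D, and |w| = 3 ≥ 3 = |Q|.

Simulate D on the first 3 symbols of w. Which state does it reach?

Run of D on the first 3 characters of w = 0 0 0:
  step 0: A  (start)
  step 1: A  (read 0: A→A)
  step 2: A  (read 0: A→A)
  step 3: A  (read 0: A→A)

After reading 3 characters, D is in state A.
(This kind of state-tracing is the core of the pumping-lemma construction: with 3 states, pigeonhole forces a repeat within the first 3 steps.)

A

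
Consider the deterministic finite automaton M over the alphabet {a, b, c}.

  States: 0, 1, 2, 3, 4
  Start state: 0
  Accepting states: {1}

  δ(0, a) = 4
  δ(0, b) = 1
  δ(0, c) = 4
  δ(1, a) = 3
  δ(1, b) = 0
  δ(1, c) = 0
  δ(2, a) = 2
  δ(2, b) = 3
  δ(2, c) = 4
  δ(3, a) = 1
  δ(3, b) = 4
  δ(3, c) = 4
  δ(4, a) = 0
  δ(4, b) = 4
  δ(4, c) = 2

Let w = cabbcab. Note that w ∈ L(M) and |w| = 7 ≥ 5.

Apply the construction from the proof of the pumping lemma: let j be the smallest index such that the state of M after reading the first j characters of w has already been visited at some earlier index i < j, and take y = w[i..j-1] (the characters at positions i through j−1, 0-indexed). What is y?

ca

Run of M on w = c a b b c a b:
  step 0: 0  (start)
  step 1: 4  (read c: 0→4)
  step 2: 0  (read a: 4→0)   ← first repeat (0 seen earlier)
  step 3: 1  (read b: 0→1)
  step 4: 0  (read b: 1→0)
  step 5: 4  (read c: 0→4)
  step 6: 0  (read a: 4→0)
  step 7: 1  (read b: 0→1)

So i = 0, j = 2, giving x = w[0:0] = ε, y = w[0:2] = ca, z = w[2:7] = bbcab.
Check: |xy| = 2 ≤ 5 and |y| = 2 ≥ 1. Reading y takes M from 0 back to 0, so every xyⁱz is accepted.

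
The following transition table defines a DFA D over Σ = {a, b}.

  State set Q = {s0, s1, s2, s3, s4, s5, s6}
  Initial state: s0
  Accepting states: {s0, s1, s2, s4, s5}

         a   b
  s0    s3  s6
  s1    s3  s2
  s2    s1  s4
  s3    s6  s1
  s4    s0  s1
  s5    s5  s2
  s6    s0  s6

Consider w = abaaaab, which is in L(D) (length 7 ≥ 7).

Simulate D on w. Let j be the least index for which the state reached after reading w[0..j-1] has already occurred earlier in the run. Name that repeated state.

s3

Run of D on w = a b a a a a b:
  step 0: s0  (start)
  step 1: s3  (read a: s0→s3)
  step 2: s1  (read b: s3→s1)
  step 3: s3  (read a: s1→s3)   ← first repeat (s3 seen earlier)
  step 4: s6  (read a: s3→s6)
  step 5: s0  (read a: s6→s0)
  step 6: s3  (read a: s0→s3)
  step 7: s1  (read b: s3→s1)

The earliest repeat is at step j = 3: D is in s3, which it already visited at step i = 1.
With |Q| = 7, pigeonhole forces a state repeat no later than step 7; the substring read between the first and second visits to that state can be pumped.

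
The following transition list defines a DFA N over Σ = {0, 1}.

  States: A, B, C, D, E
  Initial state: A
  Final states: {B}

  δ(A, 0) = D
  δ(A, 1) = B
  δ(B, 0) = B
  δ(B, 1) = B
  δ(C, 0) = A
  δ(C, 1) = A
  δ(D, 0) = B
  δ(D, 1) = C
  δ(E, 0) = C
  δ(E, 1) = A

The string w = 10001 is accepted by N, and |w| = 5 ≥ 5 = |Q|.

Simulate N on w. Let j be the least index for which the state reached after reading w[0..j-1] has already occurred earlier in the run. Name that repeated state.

B

Run of N on w = 1 0 0 0 1:
  step 0: A  (start)
  step 1: B  (read 1: A→B)
  step 2: B  (read 0: B→B)   ← first repeat (B seen earlier)
  step 3: B  (read 0: B→B)
  step 4: B  (read 0: B→B)
  step 5: B  (read 1: B→B)

The earliest repeat is at step j = 2: N is in B, which it already visited at step i = 1.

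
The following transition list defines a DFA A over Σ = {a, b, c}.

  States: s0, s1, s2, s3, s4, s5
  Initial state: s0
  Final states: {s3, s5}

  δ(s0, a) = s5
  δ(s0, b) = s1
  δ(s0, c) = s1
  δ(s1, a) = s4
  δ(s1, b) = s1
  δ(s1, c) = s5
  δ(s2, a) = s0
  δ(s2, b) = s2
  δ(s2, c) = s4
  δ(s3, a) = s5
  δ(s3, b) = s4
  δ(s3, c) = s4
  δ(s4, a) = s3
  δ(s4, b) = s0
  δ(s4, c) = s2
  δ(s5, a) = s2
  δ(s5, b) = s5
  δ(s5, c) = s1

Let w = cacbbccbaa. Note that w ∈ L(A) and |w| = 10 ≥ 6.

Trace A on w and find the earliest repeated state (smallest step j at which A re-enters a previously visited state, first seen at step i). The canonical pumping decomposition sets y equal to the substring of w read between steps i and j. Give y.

State sequence: s0 -c-> s1 -a-> s4 -c-> s2 -b-> s2 -b-> s2 -c-> s4 -c-> s2 -b-> s2 -a-> s0 -a-> s5
First repeat at step 4: s2 was already visited.

So i = 3, j = 4, giving x = w[0:3] = cac, y = w[3:4] = b, z = w[4:10] = bccbaa.
Check: |xy| = 4 ≤ 6 and |y| = 1 ≥ 1. Reading y takes A from s2 back to s2, so every xyⁱz is accepted.
Pumping length from the standard proof: p = 6 (the number of states). The repeated state found above gives |xy| = j ≤ 6 and |y| = j − i ≥ 1.

b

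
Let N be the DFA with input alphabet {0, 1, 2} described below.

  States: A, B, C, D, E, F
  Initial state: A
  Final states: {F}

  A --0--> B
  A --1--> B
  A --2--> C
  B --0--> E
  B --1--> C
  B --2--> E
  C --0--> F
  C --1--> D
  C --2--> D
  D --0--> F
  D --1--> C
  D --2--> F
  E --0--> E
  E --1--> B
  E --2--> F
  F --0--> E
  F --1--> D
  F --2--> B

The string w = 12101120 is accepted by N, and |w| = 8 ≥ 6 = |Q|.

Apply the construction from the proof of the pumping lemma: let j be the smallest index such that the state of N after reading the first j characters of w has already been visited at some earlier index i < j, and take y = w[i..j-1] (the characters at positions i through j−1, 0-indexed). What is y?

State sequence: A -1-> B -2-> E -1-> B -0-> E -1-> B -1-> C -2-> D -0-> F
First repeat at step 3: B was already visited.

So i = 1, j = 3, giving x = w[0:1] = 1, y = w[1:3] = 21, z = w[3:8] = 01120.
Check: |xy| = 3 ≤ 6 and |y| = 2 ≥ 1. Reading y takes N from B back to B, so every xyⁱz is accepted.
With |Q| = 6, pigeonhole forces a state repeat no later than step 6; the substring read between the first and second visits to that state can be pumped.

21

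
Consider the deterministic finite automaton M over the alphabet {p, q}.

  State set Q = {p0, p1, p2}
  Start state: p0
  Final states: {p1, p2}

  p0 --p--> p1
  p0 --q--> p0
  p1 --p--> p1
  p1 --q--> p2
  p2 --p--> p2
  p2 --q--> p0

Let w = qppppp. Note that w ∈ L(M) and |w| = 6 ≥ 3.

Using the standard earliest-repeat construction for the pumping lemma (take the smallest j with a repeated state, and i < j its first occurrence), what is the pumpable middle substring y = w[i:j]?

q

Run of M on w = q p p p p p:
  step 0: p0  (start)
  step 1: p0  (read q: p0→p0)   ← first repeat (p0 seen earlier)
  step 2: p1  (read p: p0→p1)
  step 3: p1  (read p: p1→p1)
  step 4: p1  (read p: p1→p1)
  step 5: p1  (read p: p1→p1)
  step 6: p1  (read p: p1→p1)

So i = 0, j = 1, giving x = w[0:0] = ε, y = w[0:1] = q, z = w[1:6] = ppppp.
Check: |xy| = 1 ≤ 3 and |y| = 1 ≥ 1. Reading y takes M from p0 back to p0, so every xyⁱz is accepted.
Pumping length from the standard proof: p = 3 (the number of states). The repeated state found above gives |xy| = j ≤ 3 and |y| = j − i ≥ 1.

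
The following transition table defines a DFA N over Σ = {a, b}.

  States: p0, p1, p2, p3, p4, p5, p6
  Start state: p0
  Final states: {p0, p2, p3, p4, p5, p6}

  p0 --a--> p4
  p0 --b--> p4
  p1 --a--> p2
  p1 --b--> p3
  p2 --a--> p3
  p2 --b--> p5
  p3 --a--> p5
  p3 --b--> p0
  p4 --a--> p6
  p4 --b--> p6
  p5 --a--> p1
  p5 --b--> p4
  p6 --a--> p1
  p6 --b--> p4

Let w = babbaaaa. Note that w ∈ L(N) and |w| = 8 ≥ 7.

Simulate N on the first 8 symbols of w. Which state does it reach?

p5

Run of N on the first 8 characters of w = b a b b a a a a:
  step 0: p0  (start)
  step 1: p4  (read b: p0→p4)
  step 2: p6  (read a: p4→p6)
  step 3: p4  (read b: p6→p4)
  step 4: p6  (read b: p4→p6)
  step 5: p1  (read a: p6→p1)
  step 6: p2  (read a: p1→p2)
  step 7: p3  (read a: p2→p3)
  step 8: p5  (read a: p3→p5)

After reading 8 characters, N is in state p5.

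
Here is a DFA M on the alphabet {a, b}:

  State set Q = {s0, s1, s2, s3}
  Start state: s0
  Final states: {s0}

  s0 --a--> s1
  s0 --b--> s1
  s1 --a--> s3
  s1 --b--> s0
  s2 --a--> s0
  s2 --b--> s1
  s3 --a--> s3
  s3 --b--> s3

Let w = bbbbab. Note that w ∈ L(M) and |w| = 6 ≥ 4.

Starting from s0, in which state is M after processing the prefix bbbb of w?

s0

State sequence: s0 -b-> s1 -b-> s0 -b-> s1 -b-> s0

After reading 4 characters, M is in state s0.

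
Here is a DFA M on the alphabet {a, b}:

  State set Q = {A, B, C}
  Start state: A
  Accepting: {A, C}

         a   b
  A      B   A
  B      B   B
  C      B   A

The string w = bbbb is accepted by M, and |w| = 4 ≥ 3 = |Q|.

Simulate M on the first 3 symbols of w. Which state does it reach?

A

Run of M on the first 3 characters of w = b b b:
  step 0: A  (start)
  step 1: A  (read b: A→A)
  step 2: A  (read b: A→A)
  step 3: A  (read b: A→A)

After reading 3 characters, M is in state A.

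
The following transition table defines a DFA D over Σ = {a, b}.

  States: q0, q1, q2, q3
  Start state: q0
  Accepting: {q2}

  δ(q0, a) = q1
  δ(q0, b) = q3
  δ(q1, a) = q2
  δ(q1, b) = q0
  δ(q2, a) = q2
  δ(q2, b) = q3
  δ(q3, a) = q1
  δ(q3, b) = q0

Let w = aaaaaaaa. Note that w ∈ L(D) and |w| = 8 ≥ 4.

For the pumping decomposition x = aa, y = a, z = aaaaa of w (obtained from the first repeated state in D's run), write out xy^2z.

xy^2z = aa·a·a·aaaaa = aaaaaaaaa.
Reading y = a takes D from q2 back to q2, so after x·y·y the machine is still in q2, and z then leads to the accepting state q2. Hence aaaaaaaaa ∈ L(D).

aaaaaaaaa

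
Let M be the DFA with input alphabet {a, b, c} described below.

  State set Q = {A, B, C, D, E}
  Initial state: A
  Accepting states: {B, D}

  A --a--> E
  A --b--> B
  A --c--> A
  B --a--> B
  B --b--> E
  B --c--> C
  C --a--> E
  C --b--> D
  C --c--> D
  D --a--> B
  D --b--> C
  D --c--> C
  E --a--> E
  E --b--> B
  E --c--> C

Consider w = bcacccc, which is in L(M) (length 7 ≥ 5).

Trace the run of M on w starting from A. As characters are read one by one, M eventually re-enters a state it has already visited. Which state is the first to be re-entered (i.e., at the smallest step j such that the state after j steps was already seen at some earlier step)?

Run of M on w = b c a c c c c:
  step 0: A  (start)
  step 1: B  (read b: A→B)
  step 2: C  (read c: B→C)
  step 3: E  (read a: C→E)
  step 4: C  (read c: E→C)   ← first repeat (C seen earlier)
  step 5: D  (read c: C→D)
  step 6: C  (read c: D→C)
  step 7: D  (read c: C→D)

The earliest repeat is at step j = 4: M is in C, which it already visited at step i = 2.
Since M has 5 states, any run of length ≥ 5 visits 5+1 states, so by pigeonhole some state repeats within the first 5 steps — that repeat gives the pumpable loop.

C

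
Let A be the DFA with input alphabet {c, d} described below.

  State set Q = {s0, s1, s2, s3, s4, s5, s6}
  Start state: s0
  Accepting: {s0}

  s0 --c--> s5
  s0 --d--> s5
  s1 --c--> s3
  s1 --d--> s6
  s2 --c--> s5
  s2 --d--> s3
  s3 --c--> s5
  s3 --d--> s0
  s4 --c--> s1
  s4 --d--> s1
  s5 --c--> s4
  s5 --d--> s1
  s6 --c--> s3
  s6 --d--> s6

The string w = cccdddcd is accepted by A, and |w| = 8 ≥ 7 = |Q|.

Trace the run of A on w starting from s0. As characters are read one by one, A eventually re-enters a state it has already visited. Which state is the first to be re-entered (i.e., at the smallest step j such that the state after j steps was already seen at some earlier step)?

s6

State sequence: s0 -c-> s5 -c-> s4 -c-> s1 -d-> s6 -d-> s6 -d-> s6 -c-> s3 -d-> s0
First repeat at step 5: s6 was already visited.

The earliest repeat is at step j = 5: A is in s6, which it already visited at step i = 4.
The DFA has 7 states, so the proof of the pumping lemma guarantees a repeated state among the first 7+1 visited; the segment between the two visits is the pumpable y.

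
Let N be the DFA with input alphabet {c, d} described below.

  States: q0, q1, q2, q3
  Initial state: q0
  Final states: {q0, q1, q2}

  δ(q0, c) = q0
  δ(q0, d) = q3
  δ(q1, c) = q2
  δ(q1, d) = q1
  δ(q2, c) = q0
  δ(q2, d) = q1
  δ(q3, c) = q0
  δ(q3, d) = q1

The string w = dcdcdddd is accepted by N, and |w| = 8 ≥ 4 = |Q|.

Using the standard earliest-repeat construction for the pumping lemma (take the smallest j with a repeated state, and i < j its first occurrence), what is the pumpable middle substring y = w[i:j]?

State sequence: q0 -d-> q3 -c-> q0 -d-> q3 -c-> q0 -d-> q3 -d-> q1 -d-> q1 -d-> q1
First repeat at step 2: q0 was already visited.

So i = 0, j = 2, giving x = w[0:0] = ε, y = w[0:2] = dc, z = w[2:8] = dcdddd.
Check: |xy| = 2 ≤ 4 and |y| = 2 ≥ 1. Reading y takes N from q0 back to q0, so every xyⁱz is accepted.
Since N has 4 states, any run of length ≥ 4 visits 4+1 states, so by pigeonhole some state repeats within the first 4 steps — that repeat gives the pumpable loop.

dc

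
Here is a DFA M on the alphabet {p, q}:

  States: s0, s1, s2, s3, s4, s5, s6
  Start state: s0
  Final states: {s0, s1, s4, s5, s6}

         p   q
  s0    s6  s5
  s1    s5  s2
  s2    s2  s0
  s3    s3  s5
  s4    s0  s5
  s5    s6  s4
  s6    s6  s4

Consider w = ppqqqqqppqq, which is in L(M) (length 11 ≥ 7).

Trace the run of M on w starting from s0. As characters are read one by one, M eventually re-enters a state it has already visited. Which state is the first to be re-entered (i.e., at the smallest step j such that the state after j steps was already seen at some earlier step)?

s6

Run of M on w = p p q q q q q p p q q:
  step 0: s0  (start)
  step 1: s6  (read p: s0→s6)
  step 2: s6  (read p: s6→s6)   ← first repeat (s6 seen earlier)
  step 3: s4  (read q: s6→s4)
  step 4: s5  (read q: s4→s5)
  step 5: s4  (read q: s5→s4)
  step 6: s5  (read q: s4→s5)
  step 7: s4  (read q: s5→s4)
  step 8: s0  (read p: s4→s0)
  step 9: s6  (read p: s0→s6)
  step 10: s4  (read q: s6→s4)
  step 11: s5  (read q: s4→s5)

The earliest repeat is at step j = 2: M is in s6, which it already visited at step i = 1.
The DFA has 7 states, so the proof of the pumping lemma guarantees a repeated state among the first 7+1 visited; the segment between the two visits is the pumpable y.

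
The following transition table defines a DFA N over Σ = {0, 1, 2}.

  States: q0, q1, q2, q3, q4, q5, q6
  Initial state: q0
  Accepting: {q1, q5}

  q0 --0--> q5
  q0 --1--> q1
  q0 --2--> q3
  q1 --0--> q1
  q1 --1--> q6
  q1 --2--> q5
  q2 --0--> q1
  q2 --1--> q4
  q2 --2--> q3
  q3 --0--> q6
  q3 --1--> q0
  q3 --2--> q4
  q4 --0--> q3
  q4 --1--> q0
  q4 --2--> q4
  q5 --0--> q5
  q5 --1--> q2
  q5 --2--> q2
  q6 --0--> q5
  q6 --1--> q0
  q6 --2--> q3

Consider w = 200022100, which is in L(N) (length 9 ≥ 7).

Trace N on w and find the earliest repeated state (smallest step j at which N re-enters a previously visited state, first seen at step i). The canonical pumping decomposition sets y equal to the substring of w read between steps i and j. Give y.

0

Run of N on w = 2 0 0 0 2 2 1 0 0:
  step 0: q0  (start)
  step 1: q3  (read 2: q0→q3)
  step 2: q6  (read 0: q3→q6)
  step 3: q5  (read 0: q6→q5)
  step 4: q5  (read 0: q5→q5)   ← first repeat (q5 seen earlier)
  step 5: q2  (read 2: q5→q2)
  step 6: q3  (read 2: q2→q3)
  step 7: q0  (read 1: q3→q0)
  step 8: q5  (read 0: q0→q5)
  step 9: q5  (read 0: q5→q5)

So i = 3, j = 4, giving x = w[0:3] = 200, y = w[3:4] = 0, z = w[4:9] = 22100.
Check: |xy| = 4 ≤ 7 and |y| = 1 ≥ 1. Reading y takes N from q5 back to q5, so every xyⁱz is accepted.
The DFA has 7 states, so the proof of the pumping lemma guarantees a repeated state among the first 7+1 visited; the segment between the two visits is the pumpable y.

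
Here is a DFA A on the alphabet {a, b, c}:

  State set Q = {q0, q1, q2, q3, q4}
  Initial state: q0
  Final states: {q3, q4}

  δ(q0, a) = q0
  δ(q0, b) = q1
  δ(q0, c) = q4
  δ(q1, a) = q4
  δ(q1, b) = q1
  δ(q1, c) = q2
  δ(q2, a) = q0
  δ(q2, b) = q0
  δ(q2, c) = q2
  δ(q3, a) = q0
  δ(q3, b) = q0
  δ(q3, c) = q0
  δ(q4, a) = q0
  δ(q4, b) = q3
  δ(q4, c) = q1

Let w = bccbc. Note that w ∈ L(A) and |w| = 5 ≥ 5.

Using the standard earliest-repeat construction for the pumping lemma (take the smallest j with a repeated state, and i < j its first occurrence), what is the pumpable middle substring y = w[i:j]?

c

State sequence: q0 -b-> q1 -c-> q2 -c-> q2 -b-> q0 -c-> q4
First repeat at step 3: q2 was already visited.

So i = 2, j = 3, giving x = w[0:2] = bc, y = w[2:3] = c, z = w[3:5] = bc.
Check: |xy| = 3 ≤ 5 and |y| = 1 ≥ 1. Reading y takes A from q2 back to q2, so every xyⁱz is accepted.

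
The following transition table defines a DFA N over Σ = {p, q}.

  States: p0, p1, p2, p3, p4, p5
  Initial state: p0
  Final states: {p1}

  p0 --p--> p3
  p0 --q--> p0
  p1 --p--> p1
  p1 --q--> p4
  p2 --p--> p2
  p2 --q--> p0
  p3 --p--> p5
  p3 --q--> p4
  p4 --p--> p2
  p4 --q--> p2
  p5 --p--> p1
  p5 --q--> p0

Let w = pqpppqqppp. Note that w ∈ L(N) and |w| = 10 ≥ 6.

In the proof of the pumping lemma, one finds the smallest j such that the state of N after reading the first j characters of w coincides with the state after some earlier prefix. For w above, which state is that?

State sequence: p0 -p-> p3 -q-> p4 -p-> p2 -p-> p2 -p-> p2 -q-> p0 -q-> p0 -p-> p3 -p-> p5 -p-> p1
First repeat at step 4: p2 was already visited.

The earliest repeat is at step j = 4: N is in p2, which it already visited at step i = 3.
With |Q| = 6, pigeonhole forces a state repeat no later than step 6; the substring read between the first and second visits to that state can be pumped.

p2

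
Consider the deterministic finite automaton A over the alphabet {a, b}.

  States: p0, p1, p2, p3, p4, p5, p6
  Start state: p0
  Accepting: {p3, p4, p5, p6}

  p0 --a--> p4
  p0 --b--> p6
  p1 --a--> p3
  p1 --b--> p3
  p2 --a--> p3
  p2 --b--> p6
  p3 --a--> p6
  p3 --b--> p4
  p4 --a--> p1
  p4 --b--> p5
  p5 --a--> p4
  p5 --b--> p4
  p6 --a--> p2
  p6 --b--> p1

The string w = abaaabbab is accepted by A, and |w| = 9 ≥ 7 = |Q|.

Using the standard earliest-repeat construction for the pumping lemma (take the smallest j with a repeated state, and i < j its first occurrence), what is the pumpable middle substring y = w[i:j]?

ba

State sequence: p0 -a-> p4 -b-> p5 -a-> p4 -a-> p1 -a-> p3 -b-> p4 -b-> p5 -a-> p4 -b-> p5
First repeat at step 3: p4 was already visited.

So i = 1, j = 3, giving x = w[0:1] = a, y = w[1:3] = ba, z = w[3:9] = aabbab.
Check: |xy| = 3 ≤ 7 and |y| = 2 ≥ 1. Reading y takes A from p4 back to p4, so every xyⁱz is accepted.
Since A has 7 states, any run of length ≥ 7 visits 7+1 states, so by pigeonhole some state repeats within the first 7 steps — that repeat gives the pumpable loop.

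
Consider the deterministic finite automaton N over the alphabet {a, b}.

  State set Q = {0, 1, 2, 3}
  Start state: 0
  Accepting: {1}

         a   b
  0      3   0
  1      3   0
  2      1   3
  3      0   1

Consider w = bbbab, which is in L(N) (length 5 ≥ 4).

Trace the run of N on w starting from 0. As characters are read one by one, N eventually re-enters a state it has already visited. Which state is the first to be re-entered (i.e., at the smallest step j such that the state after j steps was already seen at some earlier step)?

0

State sequence: 0 -b-> 0 -b-> 0 -b-> 0 -a-> 3 -b-> 1
First repeat at step 1: 0 was already visited.

The earliest repeat is at step j = 1: N is in 0, which it already visited at step i = 0.
Since N has 4 states, any run of length ≥ 4 visits 4+1 states, so by pigeonhole some state repeats within the first 4 steps — that repeat gives the pumpable loop.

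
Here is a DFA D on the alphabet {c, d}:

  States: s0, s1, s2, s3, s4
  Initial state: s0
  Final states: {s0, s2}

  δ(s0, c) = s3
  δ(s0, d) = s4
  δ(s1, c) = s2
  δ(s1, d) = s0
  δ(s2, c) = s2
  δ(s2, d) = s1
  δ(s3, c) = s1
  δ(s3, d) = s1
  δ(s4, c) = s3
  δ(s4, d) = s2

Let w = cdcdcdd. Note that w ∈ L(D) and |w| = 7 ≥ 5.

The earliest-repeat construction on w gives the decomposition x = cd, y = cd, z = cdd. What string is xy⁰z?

cdcdd

xy⁰z = xz = cd·cdd = cdcdd.
Reading y = cd takes D from s1 back to s1, so after x the machine is still in s1, and z then leads to the accepting state s0. Hence cdcdd ∈ L(D).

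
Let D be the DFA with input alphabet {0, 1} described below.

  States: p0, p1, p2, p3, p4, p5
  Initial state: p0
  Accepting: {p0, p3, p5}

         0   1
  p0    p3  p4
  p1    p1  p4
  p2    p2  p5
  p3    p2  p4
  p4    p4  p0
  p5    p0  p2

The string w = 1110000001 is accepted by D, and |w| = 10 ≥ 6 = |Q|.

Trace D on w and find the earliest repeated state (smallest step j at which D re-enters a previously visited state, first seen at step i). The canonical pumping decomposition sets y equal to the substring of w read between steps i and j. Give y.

State sequence: p0 -1-> p4 -1-> p0 -1-> p4 -0-> p4 -0-> p4 -0-> p4 -0-> p4 -0-> p4 -0-> p4 -1-> p0
First repeat at step 2: p0 was already visited.

So i = 0, j = 2, giving x = w[0:0] = ε, y = w[0:2] = 11, z = w[2:10] = 10000001.
Check: |xy| = 2 ≤ 6 and |y| = 2 ≥ 1. Reading y takes D from p0 back to p0, so every xyⁱz is accepted.

11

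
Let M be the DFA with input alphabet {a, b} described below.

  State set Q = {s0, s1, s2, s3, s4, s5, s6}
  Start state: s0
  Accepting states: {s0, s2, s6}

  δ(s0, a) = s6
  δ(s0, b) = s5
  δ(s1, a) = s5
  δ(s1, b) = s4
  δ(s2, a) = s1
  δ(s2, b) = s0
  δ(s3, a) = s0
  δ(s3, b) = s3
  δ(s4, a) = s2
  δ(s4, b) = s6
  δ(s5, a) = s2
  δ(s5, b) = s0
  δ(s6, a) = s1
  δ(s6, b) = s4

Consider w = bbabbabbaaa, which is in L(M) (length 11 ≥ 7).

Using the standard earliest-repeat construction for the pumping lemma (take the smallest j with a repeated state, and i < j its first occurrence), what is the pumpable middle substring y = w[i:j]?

bb

State sequence: s0 -b-> s5 -b-> s0 -a-> s6 -b-> s4 -b-> s6 -a-> s1 -b-> s4 -b-> s6 -a-> s1 -a-> s5 -a-> s2
First repeat at step 2: s0 was already visited.

So i = 0, j = 2, giving x = w[0:0] = ε, y = w[0:2] = bb, z = w[2:11] = abbabbaaa.
Check: |xy| = 2 ≤ 7 and |y| = 2 ≥ 1. Reading y takes M from s0 back to s0, so every xyⁱz is accepted.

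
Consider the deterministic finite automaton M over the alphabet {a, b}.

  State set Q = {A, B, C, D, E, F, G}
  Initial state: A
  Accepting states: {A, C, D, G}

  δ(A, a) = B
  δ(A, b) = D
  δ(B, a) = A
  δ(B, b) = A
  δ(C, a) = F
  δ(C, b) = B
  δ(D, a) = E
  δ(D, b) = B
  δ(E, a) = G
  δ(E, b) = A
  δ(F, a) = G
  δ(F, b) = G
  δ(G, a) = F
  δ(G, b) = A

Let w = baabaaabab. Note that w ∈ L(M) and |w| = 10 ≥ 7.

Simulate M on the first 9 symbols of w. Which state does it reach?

B

State sequence: A -b-> D -a-> E -a-> G -b-> A -a-> B -a-> A -a-> B -b-> A -a-> B

After reading 9 characters, M is in state B.
(This kind of state-tracing is the core of the pumping-lemma construction: with 7 states, pigeonhole forces a repeat within the first 7 steps.)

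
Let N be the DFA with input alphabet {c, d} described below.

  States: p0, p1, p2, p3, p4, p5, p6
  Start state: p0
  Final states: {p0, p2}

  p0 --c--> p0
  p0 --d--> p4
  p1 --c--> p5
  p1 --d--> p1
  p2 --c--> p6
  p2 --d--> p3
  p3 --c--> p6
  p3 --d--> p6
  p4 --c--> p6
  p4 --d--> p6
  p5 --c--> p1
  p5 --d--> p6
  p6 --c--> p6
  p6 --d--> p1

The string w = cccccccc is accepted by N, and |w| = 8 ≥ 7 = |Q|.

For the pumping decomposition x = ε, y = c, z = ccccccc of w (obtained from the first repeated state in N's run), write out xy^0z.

xy⁰z = xz = ε·ccccccc = ccccccc.
Reading y = c takes N from p0 back to p0, so after x the machine is still in p0, and z then leads to the accepting state p0. Hence ccccccc ∈ L(N).

ccccccc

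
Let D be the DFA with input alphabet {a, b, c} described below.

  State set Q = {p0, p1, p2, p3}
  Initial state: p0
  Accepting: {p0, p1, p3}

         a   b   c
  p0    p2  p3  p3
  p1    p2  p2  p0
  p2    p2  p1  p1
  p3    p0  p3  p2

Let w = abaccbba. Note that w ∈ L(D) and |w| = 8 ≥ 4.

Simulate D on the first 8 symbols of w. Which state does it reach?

Run of D on the first 8 characters of w = a b a c c b b a:
  step 0: p0  (start)
  step 1: p2  (read a: p0→p2)
  step 2: p1  (read b: p2→p1)
  step 3: p2  (read a: p1→p2)
  step 4: p1  (read c: p2→p1)
  step 5: p0  (read c: p1→p0)
  step 6: p3  (read b: p0→p3)
  step 7: p3  (read b: p3→p3)
  step 8: p0  (read a: p3→p0)

After reading 8 characters, D is in state p0.
(This kind of state-tracing is the core of the pumping-lemma construction: with 4 states, pigeonhole forces a repeat within the first 4 steps.)

p0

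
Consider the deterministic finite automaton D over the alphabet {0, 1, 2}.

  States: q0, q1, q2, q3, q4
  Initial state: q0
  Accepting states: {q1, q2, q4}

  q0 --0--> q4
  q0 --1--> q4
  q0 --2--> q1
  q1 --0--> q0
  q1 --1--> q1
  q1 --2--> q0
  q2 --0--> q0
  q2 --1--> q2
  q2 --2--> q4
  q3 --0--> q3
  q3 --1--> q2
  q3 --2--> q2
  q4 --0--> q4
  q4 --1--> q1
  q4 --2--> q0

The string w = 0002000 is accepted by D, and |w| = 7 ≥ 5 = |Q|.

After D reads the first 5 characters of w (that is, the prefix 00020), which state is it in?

q4

Run of D on the first 5 characters of w = 0 0 0 2 0:
  step 0: q0  (start)
  step 1: q4  (read 0: q0→q4)
  step 2: q4  (read 0: q4→q4)
  step 3: q4  (read 0: q4→q4)
  step 4: q0  (read 2: q4→q0)
  step 5: q4  (read 0: q0→q4)

After reading 5 characters, D is in state q4.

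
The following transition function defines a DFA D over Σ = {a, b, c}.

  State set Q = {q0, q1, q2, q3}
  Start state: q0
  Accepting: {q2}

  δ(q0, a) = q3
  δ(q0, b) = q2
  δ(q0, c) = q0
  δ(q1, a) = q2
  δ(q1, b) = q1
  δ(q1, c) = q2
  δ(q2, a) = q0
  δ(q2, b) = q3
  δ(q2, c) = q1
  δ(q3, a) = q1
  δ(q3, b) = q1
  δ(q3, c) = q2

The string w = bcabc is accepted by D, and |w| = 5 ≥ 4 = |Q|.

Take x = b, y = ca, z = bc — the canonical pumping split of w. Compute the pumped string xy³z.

bcacacabc

xy^3z = b·ca·ca·ca·bc = bcacacabc.
Reading y = ca takes D from q2 back to q2, so after x·y·y·y the machine is still in q2, and z then leads to the accepting state q2. Hence bcacacabc ∈ L(D).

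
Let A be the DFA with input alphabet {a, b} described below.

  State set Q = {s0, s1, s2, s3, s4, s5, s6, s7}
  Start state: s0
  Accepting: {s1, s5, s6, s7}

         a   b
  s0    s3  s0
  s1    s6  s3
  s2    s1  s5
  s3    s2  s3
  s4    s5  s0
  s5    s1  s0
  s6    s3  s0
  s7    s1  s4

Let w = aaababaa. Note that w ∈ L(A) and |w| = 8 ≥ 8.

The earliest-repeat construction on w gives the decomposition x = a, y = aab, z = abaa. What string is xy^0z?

xy⁰z = xz = a·abaa = aabaa.
Reading y = aab takes A from s3 back to s3, so after x the machine is still in s3, and z then leads to the accepting state s6. Hence aabaa ∈ L(A).

aabaa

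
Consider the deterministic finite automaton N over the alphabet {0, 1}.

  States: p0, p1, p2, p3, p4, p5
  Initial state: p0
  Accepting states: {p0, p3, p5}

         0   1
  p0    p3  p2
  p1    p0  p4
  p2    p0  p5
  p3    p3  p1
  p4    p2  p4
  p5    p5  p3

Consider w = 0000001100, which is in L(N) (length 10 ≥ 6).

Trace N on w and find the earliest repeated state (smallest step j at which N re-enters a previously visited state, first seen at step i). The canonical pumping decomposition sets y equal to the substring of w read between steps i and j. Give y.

0

Run of N on w = 0 0 0 0 0 0 1 1 0 0:
  step 0: p0  (start)
  step 1: p3  (read 0: p0→p3)
  step 2: p3  (read 0: p3→p3)   ← first repeat (p3 seen earlier)
  step 3: p3  (read 0: p3→p3)
  step 4: p3  (read 0: p3→p3)
  step 5: p3  (read 0: p3→p3)
  step 6: p3  (read 0: p3→p3)
  step 7: p1  (read 1: p3→p1)
  step 8: p4  (read 1: p1→p4)
  step 9: p2  (read 0: p4→p2)
  step 10: p0  (read 0: p2→p0)

So i = 1, j = 2, giving x = w[0:1] = 0, y = w[1:2] = 0, z = w[2:10] = 00001100.
Check: |xy| = 2 ≤ 6 and |y| = 1 ≥ 1. Reading y takes N from p3 back to p3, so every xyⁱz is accepted.
The DFA has 6 states, so the proof of the pumping lemma guarantees a repeated state among the first 6+1 visited; the segment between the two visits is the pumpable y.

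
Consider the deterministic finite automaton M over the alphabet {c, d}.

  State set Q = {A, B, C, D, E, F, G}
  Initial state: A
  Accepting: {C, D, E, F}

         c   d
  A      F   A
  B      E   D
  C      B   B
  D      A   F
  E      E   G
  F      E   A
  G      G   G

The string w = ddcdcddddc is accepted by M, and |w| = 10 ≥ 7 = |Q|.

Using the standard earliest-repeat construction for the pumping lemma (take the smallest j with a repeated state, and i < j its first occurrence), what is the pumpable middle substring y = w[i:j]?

d

Run of M on w = d d c d c d d d d c:
  step 0: A  (start)
  step 1: A  (read d: A→A)   ← first repeat (A seen earlier)
  step 2: A  (read d: A→A)
  step 3: F  (read c: A→F)
  step 4: A  (read d: F→A)
  step 5: F  (read c: A→F)
  step 6: A  (read d: F→A)
  step 7: A  (read d: A→A)
  step 8: A  (read d: A→A)
  step 9: A  (read d: A→A)
  step 10: F  (read c: A→F)

So i = 0, j = 1, giving x = w[0:0] = ε, y = w[0:1] = d, z = w[1:10] = dcdcddddc.
Check: |xy| = 1 ≤ 7 and |y| = 1 ≥ 1. Reading y takes M from A back to A, so every xyⁱz is accepted.
Pumping length from the standard proof: p = 7 (the number of states). The repeated state found above gives |xy| = j ≤ 7 and |y| = j − i ≥ 1.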